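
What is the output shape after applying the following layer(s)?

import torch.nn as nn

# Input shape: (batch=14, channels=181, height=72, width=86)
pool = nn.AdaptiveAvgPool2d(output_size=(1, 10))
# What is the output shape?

Input shape: (14, 181, 72, 86)
Output shape: (14, 181, 1, 10)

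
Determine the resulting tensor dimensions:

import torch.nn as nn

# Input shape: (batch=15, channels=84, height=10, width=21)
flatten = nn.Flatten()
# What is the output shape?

Input shape: (15, 84, 10, 21)
Output shape: (15, 17640)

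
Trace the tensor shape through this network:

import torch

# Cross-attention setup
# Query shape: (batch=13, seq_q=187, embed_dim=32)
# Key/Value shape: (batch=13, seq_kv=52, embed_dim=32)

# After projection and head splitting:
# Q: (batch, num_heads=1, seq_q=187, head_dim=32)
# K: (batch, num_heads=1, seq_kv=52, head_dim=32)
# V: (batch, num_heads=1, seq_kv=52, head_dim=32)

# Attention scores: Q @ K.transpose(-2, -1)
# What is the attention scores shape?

Input shape: (13, 187, 32)
Output shape: (13, 1, 187, 52)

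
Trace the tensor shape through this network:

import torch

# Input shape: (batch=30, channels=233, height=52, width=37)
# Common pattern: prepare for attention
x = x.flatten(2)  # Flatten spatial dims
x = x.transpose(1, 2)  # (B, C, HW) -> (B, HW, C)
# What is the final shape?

Input shape: (30, 233, 52, 37)
  -> after flatten(2): (30, 233, 1924)
Output shape: (30, 1924, 233)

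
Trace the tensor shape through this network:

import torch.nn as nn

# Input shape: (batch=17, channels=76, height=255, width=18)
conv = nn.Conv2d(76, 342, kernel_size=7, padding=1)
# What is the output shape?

Input shape: (17, 76, 255, 18)
Output shape: (17, 342, 251, 14)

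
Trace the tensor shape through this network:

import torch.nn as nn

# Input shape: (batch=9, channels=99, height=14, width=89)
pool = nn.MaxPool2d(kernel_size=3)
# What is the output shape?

Input shape: (9, 99, 14, 89)
Output shape: (9, 99, 4, 29)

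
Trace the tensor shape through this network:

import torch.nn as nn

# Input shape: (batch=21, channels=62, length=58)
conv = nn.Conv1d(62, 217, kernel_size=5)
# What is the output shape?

Input shape: (21, 62, 58)
Output shape: (21, 217, 54)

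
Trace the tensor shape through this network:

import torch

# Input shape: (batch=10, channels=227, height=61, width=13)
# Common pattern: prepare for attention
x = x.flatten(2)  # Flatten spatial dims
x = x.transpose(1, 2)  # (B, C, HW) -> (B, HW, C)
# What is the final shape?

Input shape: (10, 227, 61, 13)
  -> after flatten(2): (10, 227, 793)
Output shape: (10, 793, 227)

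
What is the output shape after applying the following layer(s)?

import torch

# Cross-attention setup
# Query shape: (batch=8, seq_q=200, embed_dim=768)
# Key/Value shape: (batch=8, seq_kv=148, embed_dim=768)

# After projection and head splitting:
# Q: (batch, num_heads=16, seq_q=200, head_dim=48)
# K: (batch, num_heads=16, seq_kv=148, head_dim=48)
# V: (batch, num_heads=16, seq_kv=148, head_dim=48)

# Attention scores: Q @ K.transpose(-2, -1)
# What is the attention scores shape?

Input shape: (8, 200, 768)
Output shape: (8, 16, 200, 148)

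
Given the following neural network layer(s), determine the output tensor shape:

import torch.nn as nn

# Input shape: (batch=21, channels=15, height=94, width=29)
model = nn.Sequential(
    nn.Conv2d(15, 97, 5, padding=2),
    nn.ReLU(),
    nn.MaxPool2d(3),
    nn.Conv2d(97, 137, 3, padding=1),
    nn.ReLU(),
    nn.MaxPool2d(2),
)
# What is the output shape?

Input shape: (21, 15, 94, 29)
  -> after first Conv2d: (21, 97, 94, 29)
  -> after first MaxPool2d: (21, 97, 31, 9)
  -> after second Conv2d: (21, 137, 31, 9)
Output shape: (21, 137, 15, 4)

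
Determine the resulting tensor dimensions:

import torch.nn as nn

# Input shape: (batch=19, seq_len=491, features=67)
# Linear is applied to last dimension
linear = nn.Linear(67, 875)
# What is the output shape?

Input shape: (19, 491, 67)
Output shape: (19, 491, 875)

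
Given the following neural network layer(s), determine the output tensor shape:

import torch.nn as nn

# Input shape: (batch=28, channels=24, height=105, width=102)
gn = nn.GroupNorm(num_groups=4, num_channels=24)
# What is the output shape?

Input shape: (28, 24, 105, 102)
Output shape: (28, 24, 105, 102)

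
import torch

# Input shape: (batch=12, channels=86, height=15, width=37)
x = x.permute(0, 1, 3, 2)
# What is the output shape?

Input shape: (12, 86, 15, 37)
Output shape: (12, 86, 37, 15)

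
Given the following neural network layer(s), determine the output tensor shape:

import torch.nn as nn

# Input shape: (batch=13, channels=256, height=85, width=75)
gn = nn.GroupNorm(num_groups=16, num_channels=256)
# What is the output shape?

Input shape: (13, 256, 85, 75)
Output shape: (13, 256, 85, 75)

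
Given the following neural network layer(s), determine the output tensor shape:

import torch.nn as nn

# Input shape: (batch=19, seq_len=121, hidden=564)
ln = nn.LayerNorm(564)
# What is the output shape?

Input shape: (19, 121, 564)
Output shape: (19, 121, 564)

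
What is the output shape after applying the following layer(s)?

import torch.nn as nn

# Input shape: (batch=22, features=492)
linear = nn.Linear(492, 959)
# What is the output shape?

Input shape: (22, 492)
Output shape: (22, 959)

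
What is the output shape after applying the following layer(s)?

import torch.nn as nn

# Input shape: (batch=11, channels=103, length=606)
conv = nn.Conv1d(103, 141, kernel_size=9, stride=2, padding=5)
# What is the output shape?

Input shape: (11, 103, 606)
Output shape: (11, 141, 304)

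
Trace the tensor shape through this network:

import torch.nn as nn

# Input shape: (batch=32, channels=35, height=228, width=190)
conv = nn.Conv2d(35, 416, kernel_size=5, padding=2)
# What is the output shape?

Input shape: (32, 35, 228, 190)
Output shape: (32, 416, 228, 190)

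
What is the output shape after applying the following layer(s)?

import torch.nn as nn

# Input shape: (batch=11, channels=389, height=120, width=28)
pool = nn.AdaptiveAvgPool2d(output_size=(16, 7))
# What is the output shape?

Input shape: (11, 389, 120, 28)
Output shape: (11, 389, 16, 7)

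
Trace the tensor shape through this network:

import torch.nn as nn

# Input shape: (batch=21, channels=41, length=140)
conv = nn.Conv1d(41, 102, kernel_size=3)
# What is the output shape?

Input shape: (21, 41, 140)
Output shape: (21, 102, 138)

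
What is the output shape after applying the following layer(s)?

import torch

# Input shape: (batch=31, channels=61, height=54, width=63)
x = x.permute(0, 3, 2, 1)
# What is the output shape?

Input shape: (31, 61, 54, 63)
Output shape: (31, 63, 54, 61)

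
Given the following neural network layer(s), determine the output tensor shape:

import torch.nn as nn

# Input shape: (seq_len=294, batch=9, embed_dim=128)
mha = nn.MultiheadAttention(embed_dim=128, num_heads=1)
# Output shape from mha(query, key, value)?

Input shape: (294, 9, 128)
Output shape: (294, 9, 128)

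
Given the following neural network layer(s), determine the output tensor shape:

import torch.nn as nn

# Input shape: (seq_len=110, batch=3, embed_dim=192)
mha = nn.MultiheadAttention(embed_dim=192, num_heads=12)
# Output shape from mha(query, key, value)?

Input shape: (110, 3, 192)
Output shape: (110, 3, 192)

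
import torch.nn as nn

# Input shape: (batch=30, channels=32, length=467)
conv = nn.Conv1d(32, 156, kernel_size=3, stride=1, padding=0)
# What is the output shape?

Input shape: (30, 32, 467)
Output shape: (30, 156, 465)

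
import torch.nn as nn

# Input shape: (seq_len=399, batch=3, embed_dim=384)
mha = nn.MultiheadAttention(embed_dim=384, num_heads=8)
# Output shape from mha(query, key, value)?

Input shape: (399, 3, 384)
Output shape: (399, 3, 384)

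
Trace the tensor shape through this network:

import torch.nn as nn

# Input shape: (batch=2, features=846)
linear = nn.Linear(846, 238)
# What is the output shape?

Input shape: (2, 846)
Output shape: (2, 238)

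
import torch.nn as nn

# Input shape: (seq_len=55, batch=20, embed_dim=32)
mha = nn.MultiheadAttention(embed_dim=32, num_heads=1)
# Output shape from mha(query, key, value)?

Input shape: (55, 20, 32)
Output shape: (55, 20, 32)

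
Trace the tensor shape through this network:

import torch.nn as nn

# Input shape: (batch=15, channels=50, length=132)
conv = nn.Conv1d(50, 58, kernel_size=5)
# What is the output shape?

Input shape: (15, 50, 132)
Output shape: (15, 58, 128)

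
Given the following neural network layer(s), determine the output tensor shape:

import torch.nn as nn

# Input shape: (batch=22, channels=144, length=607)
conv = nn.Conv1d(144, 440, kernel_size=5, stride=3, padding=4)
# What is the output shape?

Input shape: (22, 144, 607)
Output shape: (22, 440, 204)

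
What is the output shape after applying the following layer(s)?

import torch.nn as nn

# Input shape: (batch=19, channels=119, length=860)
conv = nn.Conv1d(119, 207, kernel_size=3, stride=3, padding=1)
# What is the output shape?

Input shape: (19, 119, 860)
Output shape: (19, 207, 287)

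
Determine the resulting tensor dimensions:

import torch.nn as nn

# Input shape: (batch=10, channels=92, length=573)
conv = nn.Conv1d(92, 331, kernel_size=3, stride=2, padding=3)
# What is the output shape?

Input shape: (10, 92, 573)
Output shape: (10, 331, 289)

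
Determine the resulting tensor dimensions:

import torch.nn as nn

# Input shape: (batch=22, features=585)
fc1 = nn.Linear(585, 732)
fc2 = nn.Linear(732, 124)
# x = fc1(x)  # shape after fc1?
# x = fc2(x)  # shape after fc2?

Input shape: (22, 585)
  -> after fc1: (22, 732)
Output shape: (22, 124)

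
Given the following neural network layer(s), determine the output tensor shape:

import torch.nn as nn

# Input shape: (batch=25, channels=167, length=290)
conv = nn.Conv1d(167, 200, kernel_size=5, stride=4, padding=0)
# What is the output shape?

Input shape: (25, 167, 290)
Output shape: (25, 200, 72)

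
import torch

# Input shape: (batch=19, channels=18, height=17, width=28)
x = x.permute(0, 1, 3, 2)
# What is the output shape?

Input shape: (19, 18, 17, 28)
Output shape: (19, 18, 28, 17)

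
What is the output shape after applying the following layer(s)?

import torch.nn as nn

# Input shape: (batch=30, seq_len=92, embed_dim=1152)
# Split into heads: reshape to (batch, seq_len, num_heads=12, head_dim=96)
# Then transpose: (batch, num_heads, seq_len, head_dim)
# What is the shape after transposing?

Input shape: (30, 92, 1152)
  -> after reshape: (30, 92, 12, 96)
Output shape: (30, 12, 92, 96)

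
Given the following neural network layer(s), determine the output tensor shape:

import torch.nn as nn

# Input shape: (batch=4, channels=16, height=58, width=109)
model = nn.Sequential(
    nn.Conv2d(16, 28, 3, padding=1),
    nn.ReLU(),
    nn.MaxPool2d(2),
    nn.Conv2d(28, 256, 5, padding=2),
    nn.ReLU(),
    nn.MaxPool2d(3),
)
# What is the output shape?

Input shape: (4, 16, 58, 109)
  -> after first Conv2d: (4, 28, 58, 109)
  -> after first MaxPool2d: (4, 28, 29, 54)
  -> after second Conv2d: (4, 256, 29, 54)
Output shape: (4, 256, 9, 18)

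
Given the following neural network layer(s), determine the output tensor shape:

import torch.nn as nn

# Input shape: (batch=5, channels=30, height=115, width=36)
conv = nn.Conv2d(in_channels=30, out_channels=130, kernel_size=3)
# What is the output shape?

Input shape: (5, 30, 115, 36)
Output shape: (5, 130, 113, 34)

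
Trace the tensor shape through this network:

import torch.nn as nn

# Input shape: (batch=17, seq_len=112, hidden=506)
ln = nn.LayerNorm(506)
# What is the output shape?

Input shape: (17, 112, 506)
Output shape: (17, 112, 506)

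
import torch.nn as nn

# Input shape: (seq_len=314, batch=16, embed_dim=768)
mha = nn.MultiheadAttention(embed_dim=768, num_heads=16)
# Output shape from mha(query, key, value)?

Input shape: (314, 16, 768)
Output shape: (314, 16, 768)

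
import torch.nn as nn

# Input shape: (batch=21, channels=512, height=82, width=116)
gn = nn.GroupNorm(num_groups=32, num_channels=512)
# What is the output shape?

Input shape: (21, 512, 82, 116)
Output shape: (21, 512, 82, 116)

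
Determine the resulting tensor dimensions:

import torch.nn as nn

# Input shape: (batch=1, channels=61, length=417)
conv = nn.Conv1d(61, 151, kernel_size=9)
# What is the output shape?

Input shape: (1, 61, 417)
Output shape: (1, 151, 409)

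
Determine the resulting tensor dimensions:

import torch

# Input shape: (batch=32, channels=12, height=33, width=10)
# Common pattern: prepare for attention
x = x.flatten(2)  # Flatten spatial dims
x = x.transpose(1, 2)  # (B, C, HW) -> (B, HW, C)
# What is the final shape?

Input shape: (32, 12, 33, 10)
  -> after flatten(2): (32, 12, 330)
Output shape: (32, 330, 12)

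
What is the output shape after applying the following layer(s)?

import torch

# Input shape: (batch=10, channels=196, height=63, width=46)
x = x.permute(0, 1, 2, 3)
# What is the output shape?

Input shape: (10, 196, 63, 46)
Output shape: (10, 196, 63, 46)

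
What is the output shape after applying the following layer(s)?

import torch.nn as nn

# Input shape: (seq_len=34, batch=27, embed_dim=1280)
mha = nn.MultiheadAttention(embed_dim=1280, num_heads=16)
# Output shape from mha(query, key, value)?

Input shape: (34, 27, 1280)
Output shape: (34, 27, 1280)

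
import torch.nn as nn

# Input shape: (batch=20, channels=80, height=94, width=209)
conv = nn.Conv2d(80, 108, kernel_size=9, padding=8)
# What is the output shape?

Input shape: (20, 80, 94, 209)
Output shape: (20, 108, 102, 217)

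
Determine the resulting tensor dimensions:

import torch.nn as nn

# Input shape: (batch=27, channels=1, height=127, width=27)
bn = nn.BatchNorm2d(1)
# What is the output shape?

Input shape: (27, 1, 127, 27)
Output shape: (27, 1, 127, 27)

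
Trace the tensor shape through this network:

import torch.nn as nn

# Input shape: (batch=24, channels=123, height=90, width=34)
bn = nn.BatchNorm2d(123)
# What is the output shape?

Input shape: (24, 123, 90, 34)
Output shape: (24, 123, 90, 34)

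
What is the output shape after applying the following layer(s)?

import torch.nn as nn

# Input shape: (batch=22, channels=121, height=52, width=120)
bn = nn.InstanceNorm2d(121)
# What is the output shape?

Input shape: (22, 121, 52, 120)
Output shape: (22, 121, 52, 120)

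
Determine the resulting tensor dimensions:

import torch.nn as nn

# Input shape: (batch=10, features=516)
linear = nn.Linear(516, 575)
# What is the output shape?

Input shape: (10, 516)
Output shape: (10, 575)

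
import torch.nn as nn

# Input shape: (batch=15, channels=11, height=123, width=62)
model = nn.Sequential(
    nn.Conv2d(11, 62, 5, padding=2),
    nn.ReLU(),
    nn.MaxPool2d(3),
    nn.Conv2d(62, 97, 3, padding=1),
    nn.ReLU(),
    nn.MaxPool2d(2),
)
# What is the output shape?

Input shape: (15, 11, 123, 62)
  -> after first Conv2d: (15, 62, 123, 62)
  -> after first MaxPool2d: (15, 62, 41, 20)
  -> after second Conv2d: (15, 97, 41, 20)
Output shape: (15, 97, 20, 10)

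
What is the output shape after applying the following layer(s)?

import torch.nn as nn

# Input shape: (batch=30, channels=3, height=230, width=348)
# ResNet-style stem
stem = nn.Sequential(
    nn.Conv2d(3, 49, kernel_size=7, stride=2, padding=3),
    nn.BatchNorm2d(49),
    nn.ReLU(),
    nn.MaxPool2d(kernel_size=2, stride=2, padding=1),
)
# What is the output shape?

Input shape: (30, 3, 230, 348)
  -> after Conv2d 7x7 stride=2: (30, 49, 115, 174)
Output shape: (30, 49, 58, 88)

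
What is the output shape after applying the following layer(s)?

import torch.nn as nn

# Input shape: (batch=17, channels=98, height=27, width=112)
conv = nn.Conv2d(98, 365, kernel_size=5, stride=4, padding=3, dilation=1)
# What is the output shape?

Input shape: (17, 98, 27, 112)
Output shape: (17, 365, 8, 29)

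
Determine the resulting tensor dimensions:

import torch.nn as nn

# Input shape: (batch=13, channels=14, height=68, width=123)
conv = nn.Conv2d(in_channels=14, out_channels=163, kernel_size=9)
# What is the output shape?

Input shape: (13, 14, 68, 123)
Output shape: (13, 163, 60, 115)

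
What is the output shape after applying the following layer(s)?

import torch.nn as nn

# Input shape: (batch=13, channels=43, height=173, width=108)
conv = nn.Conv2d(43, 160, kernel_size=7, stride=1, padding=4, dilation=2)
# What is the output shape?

Input shape: (13, 43, 173, 108)
Output shape: (13, 160, 169, 104)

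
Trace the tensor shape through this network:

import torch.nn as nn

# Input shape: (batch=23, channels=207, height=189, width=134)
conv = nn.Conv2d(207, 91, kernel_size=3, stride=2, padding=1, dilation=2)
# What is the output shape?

Input shape: (23, 207, 189, 134)
Output shape: (23, 91, 94, 66)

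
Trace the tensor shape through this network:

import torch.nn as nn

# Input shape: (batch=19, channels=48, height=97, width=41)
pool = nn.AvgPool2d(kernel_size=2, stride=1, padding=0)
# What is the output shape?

Input shape: (19, 48, 97, 41)
Output shape: (19, 48, 96, 40)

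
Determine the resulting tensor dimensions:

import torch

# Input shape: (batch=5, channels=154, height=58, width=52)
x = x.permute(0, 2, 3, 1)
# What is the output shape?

Input shape: (5, 154, 58, 52)
Output shape: (5, 58, 52, 154)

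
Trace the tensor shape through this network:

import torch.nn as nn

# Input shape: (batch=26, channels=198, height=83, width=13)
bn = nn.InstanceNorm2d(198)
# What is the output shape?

Input shape: (26, 198, 83, 13)
Output shape: (26, 198, 83, 13)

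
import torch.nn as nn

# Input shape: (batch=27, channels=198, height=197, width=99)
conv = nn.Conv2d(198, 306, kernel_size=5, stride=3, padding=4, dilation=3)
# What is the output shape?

Input shape: (27, 198, 197, 99)
Output shape: (27, 306, 65, 32)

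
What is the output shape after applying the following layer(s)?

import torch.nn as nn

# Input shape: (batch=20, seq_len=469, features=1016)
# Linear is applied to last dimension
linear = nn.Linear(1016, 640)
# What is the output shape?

Input shape: (20, 469, 1016)
Output shape: (20, 469, 640)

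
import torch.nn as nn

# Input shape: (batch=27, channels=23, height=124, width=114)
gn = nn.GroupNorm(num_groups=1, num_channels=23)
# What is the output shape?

Input shape: (27, 23, 124, 114)
Output shape: (27, 23, 124, 114)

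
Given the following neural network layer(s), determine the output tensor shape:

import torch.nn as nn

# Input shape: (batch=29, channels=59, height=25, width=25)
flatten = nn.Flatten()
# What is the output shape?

Input shape: (29, 59, 25, 25)
Output shape: (29, 36875)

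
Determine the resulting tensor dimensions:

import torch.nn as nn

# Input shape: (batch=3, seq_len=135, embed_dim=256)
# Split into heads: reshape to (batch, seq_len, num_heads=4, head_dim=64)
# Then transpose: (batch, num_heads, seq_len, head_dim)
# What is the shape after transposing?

Input shape: (3, 135, 256)
  -> after reshape: (3, 135, 4, 64)
Output shape: (3, 4, 135, 64)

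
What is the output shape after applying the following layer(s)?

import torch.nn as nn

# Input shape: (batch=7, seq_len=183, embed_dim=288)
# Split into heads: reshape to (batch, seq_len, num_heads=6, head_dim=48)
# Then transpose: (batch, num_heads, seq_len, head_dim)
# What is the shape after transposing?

Input shape: (7, 183, 288)
  -> after reshape: (7, 183, 6, 48)
Output shape: (7, 6, 183, 48)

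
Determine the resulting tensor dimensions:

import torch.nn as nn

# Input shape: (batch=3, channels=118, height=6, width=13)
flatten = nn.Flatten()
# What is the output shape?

Input shape: (3, 118, 6, 13)
Output shape: (3, 9204)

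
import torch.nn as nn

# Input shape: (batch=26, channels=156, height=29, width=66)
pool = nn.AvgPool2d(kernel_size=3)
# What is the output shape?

Input shape: (26, 156, 29, 66)
Output shape: (26, 156, 9, 22)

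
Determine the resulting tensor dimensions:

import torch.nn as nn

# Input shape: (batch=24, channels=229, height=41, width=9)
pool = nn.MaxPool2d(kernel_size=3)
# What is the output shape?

Input shape: (24, 229, 41, 9)
Output shape: (24, 229, 13, 3)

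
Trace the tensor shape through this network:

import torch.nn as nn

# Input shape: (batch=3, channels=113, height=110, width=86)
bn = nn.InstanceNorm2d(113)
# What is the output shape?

Input shape: (3, 113, 110, 86)
Output shape: (3, 113, 110, 86)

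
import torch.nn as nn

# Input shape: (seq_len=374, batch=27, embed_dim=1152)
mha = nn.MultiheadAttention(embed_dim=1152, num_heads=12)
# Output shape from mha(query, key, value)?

Input shape: (374, 27, 1152)
Output shape: (374, 27, 1152)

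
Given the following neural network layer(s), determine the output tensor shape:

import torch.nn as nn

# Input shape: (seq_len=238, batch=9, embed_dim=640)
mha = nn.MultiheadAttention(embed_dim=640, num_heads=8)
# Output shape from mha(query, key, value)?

Input shape: (238, 9, 640)
Output shape: (238, 9, 640)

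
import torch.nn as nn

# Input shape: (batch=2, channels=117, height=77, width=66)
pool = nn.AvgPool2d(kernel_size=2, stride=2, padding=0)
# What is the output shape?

Input shape: (2, 117, 77, 66)
Output shape: (2, 117, 38, 33)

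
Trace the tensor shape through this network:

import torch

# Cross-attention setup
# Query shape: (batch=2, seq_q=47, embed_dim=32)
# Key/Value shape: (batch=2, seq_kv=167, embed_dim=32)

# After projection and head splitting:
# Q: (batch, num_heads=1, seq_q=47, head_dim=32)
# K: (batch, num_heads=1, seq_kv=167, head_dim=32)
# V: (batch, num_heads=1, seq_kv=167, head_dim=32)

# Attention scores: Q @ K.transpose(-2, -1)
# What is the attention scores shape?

Input shape: (2, 47, 32)
Output shape: (2, 1, 47, 167)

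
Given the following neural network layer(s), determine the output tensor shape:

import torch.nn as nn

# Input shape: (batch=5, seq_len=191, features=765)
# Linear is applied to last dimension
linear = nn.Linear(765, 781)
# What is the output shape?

Input shape: (5, 191, 765)
Output shape: (5, 191, 781)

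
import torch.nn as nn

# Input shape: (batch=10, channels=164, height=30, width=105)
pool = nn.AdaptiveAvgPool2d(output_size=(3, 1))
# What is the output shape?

Input shape: (10, 164, 30, 105)
Output shape: (10, 164, 3, 1)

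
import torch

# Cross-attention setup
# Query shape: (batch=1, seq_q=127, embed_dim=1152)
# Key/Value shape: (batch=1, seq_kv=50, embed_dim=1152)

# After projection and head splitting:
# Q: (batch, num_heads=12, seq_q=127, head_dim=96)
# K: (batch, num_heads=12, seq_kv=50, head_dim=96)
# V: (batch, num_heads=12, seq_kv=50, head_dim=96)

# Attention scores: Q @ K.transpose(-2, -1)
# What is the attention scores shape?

Input shape: (1, 127, 1152)
Output shape: (1, 12, 127, 50)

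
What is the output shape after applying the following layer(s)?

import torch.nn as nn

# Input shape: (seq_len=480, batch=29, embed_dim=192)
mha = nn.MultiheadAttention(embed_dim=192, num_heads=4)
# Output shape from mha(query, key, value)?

Input shape: (480, 29, 192)
Output shape: (480, 29, 192)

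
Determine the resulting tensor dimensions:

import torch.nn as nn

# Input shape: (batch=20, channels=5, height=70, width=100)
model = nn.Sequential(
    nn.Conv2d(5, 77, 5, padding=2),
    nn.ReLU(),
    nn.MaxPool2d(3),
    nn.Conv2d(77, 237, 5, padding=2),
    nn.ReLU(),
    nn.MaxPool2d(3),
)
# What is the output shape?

Input shape: (20, 5, 70, 100)
  -> after first Conv2d: (20, 77, 70, 100)
  -> after first MaxPool2d: (20, 77, 23, 33)
  -> after second Conv2d: (20, 237, 23, 33)
Output shape: (20, 237, 7, 11)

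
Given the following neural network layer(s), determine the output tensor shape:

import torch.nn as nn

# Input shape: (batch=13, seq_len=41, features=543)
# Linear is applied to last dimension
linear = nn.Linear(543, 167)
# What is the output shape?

Input shape: (13, 41, 543)
Output shape: (13, 41, 167)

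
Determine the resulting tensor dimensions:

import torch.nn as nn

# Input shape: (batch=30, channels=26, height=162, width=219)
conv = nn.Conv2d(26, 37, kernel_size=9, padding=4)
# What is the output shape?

Input shape: (30, 26, 162, 219)
Output shape: (30, 37, 162, 219)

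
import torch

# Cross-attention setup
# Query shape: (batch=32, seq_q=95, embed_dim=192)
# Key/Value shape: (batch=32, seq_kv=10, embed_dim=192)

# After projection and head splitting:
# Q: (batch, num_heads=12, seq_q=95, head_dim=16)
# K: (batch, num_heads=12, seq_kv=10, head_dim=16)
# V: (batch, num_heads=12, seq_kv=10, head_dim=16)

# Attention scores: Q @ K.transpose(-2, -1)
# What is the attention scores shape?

Input shape: (32, 95, 192)
Output shape: (32, 12, 95, 10)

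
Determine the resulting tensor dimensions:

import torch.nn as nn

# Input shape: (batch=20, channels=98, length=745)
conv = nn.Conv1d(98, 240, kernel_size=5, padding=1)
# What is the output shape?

Input shape: (20, 98, 745)
Output shape: (20, 240, 743)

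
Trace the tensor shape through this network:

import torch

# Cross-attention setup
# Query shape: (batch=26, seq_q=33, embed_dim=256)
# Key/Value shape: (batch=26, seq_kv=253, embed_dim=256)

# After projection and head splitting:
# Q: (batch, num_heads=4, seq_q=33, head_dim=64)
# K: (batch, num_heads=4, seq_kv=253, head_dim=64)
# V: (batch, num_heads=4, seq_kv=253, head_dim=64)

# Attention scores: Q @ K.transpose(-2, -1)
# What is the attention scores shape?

Input shape: (26, 33, 256)
Output shape: (26, 4, 33, 253)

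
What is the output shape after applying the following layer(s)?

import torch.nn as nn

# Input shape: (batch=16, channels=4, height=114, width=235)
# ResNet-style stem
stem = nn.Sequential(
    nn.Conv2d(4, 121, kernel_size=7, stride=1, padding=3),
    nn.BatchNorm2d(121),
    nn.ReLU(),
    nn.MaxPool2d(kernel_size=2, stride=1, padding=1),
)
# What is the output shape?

Input shape: (16, 4, 114, 235)
  -> after Conv2d 7x7 stride=1: (16, 121, 114, 235)
Output shape: (16, 121, 115, 236)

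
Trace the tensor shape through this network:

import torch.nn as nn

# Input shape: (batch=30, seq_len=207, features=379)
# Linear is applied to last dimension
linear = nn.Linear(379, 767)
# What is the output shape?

Input shape: (30, 207, 379)
Output shape: (30, 207, 767)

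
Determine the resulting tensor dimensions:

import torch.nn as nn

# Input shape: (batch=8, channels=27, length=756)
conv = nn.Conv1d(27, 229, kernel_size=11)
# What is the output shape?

Input shape: (8, 27, 756)
Output shape: (8, 229, 746)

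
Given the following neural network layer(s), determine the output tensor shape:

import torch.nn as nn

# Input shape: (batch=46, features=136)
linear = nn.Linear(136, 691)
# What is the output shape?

Input shape: (46, 136)
Output shape: (46, 691)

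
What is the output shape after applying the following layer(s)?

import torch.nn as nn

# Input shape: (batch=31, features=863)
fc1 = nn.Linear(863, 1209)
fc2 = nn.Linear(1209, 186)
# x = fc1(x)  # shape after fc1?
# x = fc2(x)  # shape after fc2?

Input shape: (31, 863)
  -> after fc1: (31, 1209)
Output shape: (31, 186)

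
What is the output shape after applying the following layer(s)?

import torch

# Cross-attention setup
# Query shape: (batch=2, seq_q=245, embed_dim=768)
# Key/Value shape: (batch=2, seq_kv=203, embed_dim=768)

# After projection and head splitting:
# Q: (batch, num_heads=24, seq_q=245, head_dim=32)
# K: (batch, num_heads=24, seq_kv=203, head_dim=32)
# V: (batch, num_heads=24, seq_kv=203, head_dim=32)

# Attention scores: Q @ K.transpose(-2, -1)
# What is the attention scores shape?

Input shape: (2, 245, 768)
Output shape: (2, 24, 245, 203)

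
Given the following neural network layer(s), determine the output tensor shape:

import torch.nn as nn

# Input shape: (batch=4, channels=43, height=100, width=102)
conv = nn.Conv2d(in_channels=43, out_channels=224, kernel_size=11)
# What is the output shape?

Input shape: (4, 43, 100, 102)
Output shape: (4, 224, 90, 92)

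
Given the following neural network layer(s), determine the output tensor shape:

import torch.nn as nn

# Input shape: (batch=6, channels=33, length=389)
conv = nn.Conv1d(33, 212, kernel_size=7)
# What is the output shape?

Input shape: (6, 33, 389)
Output shape: (6, 212, 383)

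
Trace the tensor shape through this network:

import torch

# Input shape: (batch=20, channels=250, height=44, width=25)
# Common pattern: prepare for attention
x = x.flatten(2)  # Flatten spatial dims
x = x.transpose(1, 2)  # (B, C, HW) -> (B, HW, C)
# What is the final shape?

Input shape: (20, 250, 44, 25)
  -> after flatten(2): (20, 250, 1100)
Output shape: (20, 1100, 250)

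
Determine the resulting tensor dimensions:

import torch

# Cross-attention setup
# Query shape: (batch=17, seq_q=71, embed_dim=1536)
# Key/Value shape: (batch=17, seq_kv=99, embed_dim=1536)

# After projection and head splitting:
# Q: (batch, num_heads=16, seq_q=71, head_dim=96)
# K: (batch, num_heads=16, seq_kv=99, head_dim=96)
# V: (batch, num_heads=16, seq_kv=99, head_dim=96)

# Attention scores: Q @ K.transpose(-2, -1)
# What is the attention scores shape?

Input shape: (17, 71, 1536)
Output shape: (17, 16, 71, 99)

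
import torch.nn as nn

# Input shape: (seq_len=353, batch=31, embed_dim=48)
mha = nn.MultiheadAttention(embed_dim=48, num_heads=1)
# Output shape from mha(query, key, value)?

Input shape: (353, 31, 48)
Output shape: (353, 31, 48)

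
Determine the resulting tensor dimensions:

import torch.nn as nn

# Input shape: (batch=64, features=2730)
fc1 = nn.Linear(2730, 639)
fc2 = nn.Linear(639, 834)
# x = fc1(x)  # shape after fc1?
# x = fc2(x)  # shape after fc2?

Input shape: (64, 2730)
  -> after fc1: (64, 639)
Output shape: (64, 834)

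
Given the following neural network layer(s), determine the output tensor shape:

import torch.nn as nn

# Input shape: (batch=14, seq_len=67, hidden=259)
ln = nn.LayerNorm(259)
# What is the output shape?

Input shape: (14, 67, 259)
Output shape: (14, 67, 259)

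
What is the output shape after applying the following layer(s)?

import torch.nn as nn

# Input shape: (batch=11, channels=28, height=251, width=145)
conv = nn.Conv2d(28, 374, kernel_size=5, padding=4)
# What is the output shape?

Input shape: (11, 28, 251, 145)
Output shape: (11, 374, 255, 149)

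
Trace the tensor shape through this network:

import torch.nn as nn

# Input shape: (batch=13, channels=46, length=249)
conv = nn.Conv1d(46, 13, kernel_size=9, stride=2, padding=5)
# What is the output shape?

Input shape: (13, 46, 249)
Output shape: (13, 13, 126)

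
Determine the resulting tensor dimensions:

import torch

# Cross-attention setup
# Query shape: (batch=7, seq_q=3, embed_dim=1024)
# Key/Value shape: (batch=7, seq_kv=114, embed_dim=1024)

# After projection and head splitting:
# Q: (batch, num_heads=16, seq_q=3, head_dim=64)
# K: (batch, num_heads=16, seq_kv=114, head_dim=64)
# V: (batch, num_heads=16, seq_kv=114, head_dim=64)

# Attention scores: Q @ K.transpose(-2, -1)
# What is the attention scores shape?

Input shape: (7, 3, 1024)
Output shape: (7, 16, 3, 114)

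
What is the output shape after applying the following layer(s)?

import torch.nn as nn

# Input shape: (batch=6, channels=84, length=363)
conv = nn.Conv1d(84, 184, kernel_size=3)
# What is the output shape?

Input shape: (6, 84, 363)
Output shape: (6, 184, 361)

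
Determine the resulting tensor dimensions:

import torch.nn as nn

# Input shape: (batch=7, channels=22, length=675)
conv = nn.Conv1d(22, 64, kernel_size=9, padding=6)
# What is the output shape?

Input shape: (7, 22, 675)
Output shape: (7, 64, 679)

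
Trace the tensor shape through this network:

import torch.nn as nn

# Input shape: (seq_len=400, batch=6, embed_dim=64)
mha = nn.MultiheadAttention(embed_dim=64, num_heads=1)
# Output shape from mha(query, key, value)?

Input shape: (400, 6, 64)
Output shape: (400, 6, 64)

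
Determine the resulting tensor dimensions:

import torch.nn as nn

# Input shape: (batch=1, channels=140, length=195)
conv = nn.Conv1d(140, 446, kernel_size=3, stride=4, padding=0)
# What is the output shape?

Input shape: (1, 140, 195)
Output shape: (1, 446, 49)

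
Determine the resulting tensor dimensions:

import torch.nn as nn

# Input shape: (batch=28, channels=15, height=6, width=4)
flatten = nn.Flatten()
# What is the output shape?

Input shape: (28, 15, 6, 4)
Output shape: (28, 360)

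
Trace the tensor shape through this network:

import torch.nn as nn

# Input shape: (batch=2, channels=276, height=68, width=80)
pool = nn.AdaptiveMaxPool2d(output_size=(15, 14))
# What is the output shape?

Input shape: (2, 276, 68, 80)
Output shape: (2, 276, 15, 14)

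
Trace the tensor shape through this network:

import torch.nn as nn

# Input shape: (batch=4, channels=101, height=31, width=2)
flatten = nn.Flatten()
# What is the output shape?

Input shape: (4, 101, 31, 2)
Output shape: (4, 6262)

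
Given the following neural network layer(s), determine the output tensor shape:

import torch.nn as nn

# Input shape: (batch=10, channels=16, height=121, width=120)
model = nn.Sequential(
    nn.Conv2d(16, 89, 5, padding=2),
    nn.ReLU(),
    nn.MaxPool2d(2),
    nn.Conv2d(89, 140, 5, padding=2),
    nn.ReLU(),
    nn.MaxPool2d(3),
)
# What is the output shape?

Input shape: (10, 16, 121, 120)
  -> after first Conv2d: (10, 89, 121, 120)
  -> after first MaxPool2d: (10, 89, 60, 60)
  -> after second Conv2d: (10, 140, 60, 60)
Output shape: (10, 140, 20, 20)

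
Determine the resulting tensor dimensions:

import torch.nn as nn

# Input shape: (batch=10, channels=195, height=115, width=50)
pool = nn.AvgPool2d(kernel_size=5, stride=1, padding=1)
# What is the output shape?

Input shape: (10, 195, 115, 50)
Output shape: (10, 195, 113, 48)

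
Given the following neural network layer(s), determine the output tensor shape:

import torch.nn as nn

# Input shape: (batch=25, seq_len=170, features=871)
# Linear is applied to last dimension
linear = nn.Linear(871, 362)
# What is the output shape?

Input shape: (25, 170, 871)
Output shape: (25, 170, 362)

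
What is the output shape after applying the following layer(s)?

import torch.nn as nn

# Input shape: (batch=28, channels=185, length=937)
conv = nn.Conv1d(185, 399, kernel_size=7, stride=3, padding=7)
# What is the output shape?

Input shape: (28, 185, 937)
Output shape: (28, 399, 315)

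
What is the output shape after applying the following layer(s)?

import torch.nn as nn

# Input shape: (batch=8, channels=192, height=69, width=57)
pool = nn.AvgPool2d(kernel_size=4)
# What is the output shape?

Input shape: (8, 192, 69, 57)
Output shape: (8, 192, 17, 14)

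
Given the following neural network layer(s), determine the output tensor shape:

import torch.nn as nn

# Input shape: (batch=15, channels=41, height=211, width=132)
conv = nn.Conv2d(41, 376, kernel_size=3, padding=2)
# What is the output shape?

Input shape: (15, 41, 211, 132)
Output shape: (15, 376, 213, 134)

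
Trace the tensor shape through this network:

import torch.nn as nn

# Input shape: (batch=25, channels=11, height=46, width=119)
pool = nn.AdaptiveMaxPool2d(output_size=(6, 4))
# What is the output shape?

Input shape: (25, 11, 46, 119)
Output shape: (25, 11, 6, 4)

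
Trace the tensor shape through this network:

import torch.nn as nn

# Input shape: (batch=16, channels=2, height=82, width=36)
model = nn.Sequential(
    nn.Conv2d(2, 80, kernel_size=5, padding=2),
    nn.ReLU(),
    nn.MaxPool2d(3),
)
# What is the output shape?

Input shape: (16, 2, 82, 36)
  -> after Conv2d: (16, 80, 82, 36)
  -> after ReLU: (16, 80, 82, 36)
Output shape: (16, 80, 27, 12)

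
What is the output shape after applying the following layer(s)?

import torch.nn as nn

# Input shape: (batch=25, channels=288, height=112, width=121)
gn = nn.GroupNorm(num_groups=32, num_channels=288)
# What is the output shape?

Input shape: (25, 288, 112, 121)
Output shape: (25, 288, 112, 121)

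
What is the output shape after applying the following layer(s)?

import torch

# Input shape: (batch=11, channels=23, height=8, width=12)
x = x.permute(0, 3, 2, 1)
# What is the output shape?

Input shape: (11, 23, 8, 12)
Output shape: (11, 12, 8, 23)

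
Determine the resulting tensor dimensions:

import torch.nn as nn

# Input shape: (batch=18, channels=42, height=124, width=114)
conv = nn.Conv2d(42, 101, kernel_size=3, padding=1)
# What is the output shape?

Input shape: (18, 42, 124, 114)
Output shape: (18, 101, 124, 114)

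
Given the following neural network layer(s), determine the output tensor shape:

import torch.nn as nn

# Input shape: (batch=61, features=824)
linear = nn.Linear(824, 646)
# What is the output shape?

Input shape: (61, 824)
Output shape: (61, 646)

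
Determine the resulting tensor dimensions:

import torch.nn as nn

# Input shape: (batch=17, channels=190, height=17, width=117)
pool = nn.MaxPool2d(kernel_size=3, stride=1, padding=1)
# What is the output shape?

Input shape: (17, 190, 17, 117)
Output shape: (17, 190, 17, 117)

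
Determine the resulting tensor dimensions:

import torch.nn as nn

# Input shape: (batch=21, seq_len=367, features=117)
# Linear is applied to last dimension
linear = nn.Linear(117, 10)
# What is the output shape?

Input shape: (21, 367, 117)
Output shape: (21, 367, 10)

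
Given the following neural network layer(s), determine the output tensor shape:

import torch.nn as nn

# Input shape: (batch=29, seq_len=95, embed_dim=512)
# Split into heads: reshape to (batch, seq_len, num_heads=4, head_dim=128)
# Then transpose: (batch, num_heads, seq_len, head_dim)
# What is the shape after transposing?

Input shape: (29, 95, 512)
  -> after reshape: (29, 95, 4, 128)
Output shape: (29, 4, 95, 128)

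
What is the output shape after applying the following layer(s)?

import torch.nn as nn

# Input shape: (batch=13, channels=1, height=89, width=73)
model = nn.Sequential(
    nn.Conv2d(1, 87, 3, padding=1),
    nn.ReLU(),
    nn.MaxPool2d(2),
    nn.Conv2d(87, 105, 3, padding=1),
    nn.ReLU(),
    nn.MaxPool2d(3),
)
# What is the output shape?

Input shape: (13, 1, 89, 73)
  -> after first Conv2d: (13, 87, 89, 73)
  -> after first MaxPool2d: (13, 87, 44, 36)
  -> after second Conv2d: (13, 105, 44, 36)
Output shape: (13, 105, 14, 12)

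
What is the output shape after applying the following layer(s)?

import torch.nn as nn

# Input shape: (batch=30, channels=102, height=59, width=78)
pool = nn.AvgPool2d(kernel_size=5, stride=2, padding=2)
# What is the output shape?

Input shape: (30, 102, 59, 78)
Output shape: (30, 102, 30, 39)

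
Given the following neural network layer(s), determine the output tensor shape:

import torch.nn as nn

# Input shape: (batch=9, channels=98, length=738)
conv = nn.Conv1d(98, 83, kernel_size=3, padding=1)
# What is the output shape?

Input shape: (9, 98, 738)
Output shape: (9, 83, 738)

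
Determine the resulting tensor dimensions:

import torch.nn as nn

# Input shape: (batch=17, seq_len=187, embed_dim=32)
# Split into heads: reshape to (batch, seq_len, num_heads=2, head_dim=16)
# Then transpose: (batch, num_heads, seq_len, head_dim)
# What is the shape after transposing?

Input shape: (17, 187, 32)
  -> after reshape: (17, 187, 2, 16)
Output shape: (17, 2, 187, 16)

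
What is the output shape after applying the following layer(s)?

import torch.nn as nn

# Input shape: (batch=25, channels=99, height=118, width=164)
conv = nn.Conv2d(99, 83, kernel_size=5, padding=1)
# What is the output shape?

Input shape: (25, 99, 118, 164)
Output shape: (25, 83, 116, 162)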